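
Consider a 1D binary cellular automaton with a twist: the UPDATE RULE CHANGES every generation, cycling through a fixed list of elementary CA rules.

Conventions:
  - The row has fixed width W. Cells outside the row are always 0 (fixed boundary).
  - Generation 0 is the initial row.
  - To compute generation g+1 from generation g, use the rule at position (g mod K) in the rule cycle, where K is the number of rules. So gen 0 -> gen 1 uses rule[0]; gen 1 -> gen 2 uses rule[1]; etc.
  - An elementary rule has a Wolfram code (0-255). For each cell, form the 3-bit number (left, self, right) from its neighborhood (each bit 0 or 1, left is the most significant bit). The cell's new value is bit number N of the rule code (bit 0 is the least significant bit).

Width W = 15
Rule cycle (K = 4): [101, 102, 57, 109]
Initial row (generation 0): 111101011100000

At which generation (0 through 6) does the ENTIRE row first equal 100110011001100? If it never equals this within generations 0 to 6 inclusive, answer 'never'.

Gen 0: 111101011100000
Gen 1 (rule 101): 000111100101111
Gen 2 (rule 102): 001000101110001
Gen 3 (rule 57): 100110011001100
Gen 4 (rule 109): 100110011001101
Gen 5 (rule 101): 100010001000111
Gen 6 (rule 102): 100110011001001

Answer: 3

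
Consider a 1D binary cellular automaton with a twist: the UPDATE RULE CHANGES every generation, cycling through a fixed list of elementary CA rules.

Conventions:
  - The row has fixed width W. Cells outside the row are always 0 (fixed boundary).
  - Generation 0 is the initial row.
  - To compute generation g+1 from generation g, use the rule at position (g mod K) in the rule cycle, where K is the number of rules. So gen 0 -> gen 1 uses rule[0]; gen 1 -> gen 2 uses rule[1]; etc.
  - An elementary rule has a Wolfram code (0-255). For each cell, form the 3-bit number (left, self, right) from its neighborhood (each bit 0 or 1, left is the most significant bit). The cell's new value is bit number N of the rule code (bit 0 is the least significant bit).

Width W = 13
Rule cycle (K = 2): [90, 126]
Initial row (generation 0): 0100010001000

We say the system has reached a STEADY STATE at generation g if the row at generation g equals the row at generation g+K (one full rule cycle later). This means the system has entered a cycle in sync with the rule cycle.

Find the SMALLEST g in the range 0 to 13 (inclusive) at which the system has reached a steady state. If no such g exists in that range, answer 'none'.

Answer: none

Derivation:
Gen 0: 0100010001000
Gen 1 (rule 90): 1010101010100
Gen 2 (rule 126): 1111111111110
Gen 3 (rule 90): 1000000000011
Gen 4 (rule 126): 1100000000111
Gen 5 (rule 90): 1110000001101
Gen 6 (rule 126): 1011000011111
Gen 7 (rule 90): 0011100110001
Gen 8 (rule 126): 0110111111011
Gen 9 (rule 90): 1110100001011
Gen 10 (rule 126): 1011110011111
Gen 11 (rule 90): 0010011110001
Gen 12 (rule 126): 0111110011011
Gen 13 (rule 90): 1100011111011
Gen 14 (rule 126): 1110110001111
Gen 15 (rule 90): 1010111011001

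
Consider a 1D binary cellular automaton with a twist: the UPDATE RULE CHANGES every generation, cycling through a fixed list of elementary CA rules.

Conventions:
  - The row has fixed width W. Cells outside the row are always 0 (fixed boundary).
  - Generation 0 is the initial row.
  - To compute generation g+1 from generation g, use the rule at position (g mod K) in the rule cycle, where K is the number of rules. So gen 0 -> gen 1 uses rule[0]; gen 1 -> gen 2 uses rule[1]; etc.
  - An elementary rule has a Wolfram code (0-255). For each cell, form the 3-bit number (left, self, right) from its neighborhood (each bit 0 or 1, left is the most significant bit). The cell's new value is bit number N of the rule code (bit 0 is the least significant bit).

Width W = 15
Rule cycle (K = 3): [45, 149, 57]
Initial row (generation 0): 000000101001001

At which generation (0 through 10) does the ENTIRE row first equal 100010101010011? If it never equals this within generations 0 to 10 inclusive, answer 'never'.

Gen 0: 000000101001001
Gen 1 (rule 45): 111110111001001
Gen 2 (rule 149): 011100010101101
Gen 3 (rule 57): 010011001011010
Gen 4 (rule 45): 010010001110110
Gen 5 (rule 149): 011011100100001
Gen 6 (rule 57): 010110010011100
Gen 7 (rule 45): 011100010010001
Gen 8 (rule 149): 001011011011101
Gen 9 (rule 57): 100110110110010
Gen 10 (rule 45): 100101101100010

Answer: never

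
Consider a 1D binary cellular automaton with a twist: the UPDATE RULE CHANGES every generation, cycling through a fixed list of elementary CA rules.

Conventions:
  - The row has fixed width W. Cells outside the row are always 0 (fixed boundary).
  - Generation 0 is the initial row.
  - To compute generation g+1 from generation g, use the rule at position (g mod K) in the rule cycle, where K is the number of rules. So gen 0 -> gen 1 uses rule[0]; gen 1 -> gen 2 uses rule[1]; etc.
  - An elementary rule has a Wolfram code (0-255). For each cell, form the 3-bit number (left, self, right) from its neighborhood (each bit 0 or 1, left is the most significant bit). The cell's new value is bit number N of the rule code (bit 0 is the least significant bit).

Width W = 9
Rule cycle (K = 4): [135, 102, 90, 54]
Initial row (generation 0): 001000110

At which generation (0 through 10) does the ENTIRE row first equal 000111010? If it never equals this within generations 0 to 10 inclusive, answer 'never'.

Gen 0: 001000110
Gen 1 (rule 135): 111011000
Gen 2 (rule 102): 001101000
Gen 3 (rule 90): 011100100
Gen 4 (rule 54): 100011110
Gen 5 (rule 135): 101101100
Gen 6 (rule 102): 110110100
Gen 7 (rule 90): 110110010
Gen 8 (rule 54): 001001111
Gen 9 (rule 135): 111010110
Gen 10 (rule 102): 001111010

Answer: never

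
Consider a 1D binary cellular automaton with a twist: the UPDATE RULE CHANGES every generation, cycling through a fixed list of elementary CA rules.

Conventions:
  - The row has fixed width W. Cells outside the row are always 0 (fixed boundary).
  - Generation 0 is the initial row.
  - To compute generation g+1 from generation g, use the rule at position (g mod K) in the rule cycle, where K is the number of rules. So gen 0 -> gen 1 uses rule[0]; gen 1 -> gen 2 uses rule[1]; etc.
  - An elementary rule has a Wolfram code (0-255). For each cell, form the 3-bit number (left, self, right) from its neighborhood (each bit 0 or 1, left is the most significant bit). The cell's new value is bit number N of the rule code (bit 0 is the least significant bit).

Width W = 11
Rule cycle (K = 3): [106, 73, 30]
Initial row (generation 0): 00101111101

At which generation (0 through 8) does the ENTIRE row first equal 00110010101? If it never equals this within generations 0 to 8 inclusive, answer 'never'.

Gen 0: 00101111101
Gen 1 (rule 106): 01011000110
Gen 2 (rule 73): 00011010110
Gen 3 (rule 30): 00110010101
Gen 4 (rule 106): 01110101010
Gen 5 (rule 73): 01010000000
Gen 6 (rule 30): 11011000000
Gen 7 (rule 106): 11111000000
Gen 8 (rule 73): 10001011111

Answer: 3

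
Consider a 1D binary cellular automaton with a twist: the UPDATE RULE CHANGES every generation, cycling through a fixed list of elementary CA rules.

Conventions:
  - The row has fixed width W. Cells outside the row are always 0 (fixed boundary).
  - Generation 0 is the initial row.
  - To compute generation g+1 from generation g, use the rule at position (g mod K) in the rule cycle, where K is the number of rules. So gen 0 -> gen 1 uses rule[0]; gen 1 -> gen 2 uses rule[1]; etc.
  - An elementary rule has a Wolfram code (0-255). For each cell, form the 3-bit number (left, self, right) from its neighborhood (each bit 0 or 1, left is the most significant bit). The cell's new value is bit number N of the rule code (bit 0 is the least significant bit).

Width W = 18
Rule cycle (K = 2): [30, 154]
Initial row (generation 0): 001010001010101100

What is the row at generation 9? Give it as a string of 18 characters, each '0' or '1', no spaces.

Gen 0: 001010001010101100
Gen 1 (rule 30): 011011011010101010
Gen 2 (rule 154): 110010010000000001
Gen 3 (rule 30): 101111111000000011
Gen 4 (rule 154): 001111110100000110
Gen 5 (rule 30): 011000000110001101
Gen 6 (rule 154): 110100001101011000
Gen 7 (rule 30): 100110011001010100
Gen 8 (rule 154): 011101110110000010
Gen 9 (rule 30): 110001000101000111

Answer: 110001000101000111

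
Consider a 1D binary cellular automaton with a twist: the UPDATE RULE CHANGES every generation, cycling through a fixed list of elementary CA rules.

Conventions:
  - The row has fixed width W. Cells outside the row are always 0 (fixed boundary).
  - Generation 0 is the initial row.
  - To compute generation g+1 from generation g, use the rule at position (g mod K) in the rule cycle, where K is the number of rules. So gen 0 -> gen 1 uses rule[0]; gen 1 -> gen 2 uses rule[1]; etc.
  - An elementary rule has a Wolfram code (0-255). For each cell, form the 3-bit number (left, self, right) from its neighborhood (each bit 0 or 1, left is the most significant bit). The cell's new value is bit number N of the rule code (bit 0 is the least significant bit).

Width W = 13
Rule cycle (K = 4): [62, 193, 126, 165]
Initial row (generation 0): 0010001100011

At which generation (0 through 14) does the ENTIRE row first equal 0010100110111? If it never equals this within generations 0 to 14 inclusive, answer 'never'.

Gen 0: 0010001100011
Gen 1 (rule 62): 0111011010110
Gen 2 (rule 193): 0011001000010
Gen 3 (rule 126): 0111111100111
Gen 4 (rule 165): 0011111000010
Gen 5 (rule 62): 0110000100111
Gen 6 (rule 193): 0010110000011
Gen 7 (rule 126): 0111111000111
Gen 8 (rule 165): 0011110010010
Gen 9 (rule 62): 0110001111111
Gen 10 (rule 193): 0010100111111
Gen 11 (rule 126): 0111111100001
Gen 12 (rule 165): 0011111001101
Gen 13 (rule 62): 0110000111011
Gen 14 (rule 193): 0010110011001

Answer: never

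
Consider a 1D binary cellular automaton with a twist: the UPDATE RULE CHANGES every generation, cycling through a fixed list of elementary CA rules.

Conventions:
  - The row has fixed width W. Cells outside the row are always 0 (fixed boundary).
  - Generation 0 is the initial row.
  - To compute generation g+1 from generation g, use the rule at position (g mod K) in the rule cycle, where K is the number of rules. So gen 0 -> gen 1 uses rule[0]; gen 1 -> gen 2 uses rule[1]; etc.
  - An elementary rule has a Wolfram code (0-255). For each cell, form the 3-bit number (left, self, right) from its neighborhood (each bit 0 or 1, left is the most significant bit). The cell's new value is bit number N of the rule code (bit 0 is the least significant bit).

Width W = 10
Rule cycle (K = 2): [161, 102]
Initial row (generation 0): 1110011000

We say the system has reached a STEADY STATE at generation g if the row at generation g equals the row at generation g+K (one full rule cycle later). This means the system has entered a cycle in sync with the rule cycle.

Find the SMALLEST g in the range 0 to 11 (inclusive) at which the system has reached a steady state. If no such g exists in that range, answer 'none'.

Answer: none

Derivation:
Gen 0: 1110011000
Gen 1 (rule 161): 0100000011
Gen 2 (rule 102): 1100000101
Gen 3 (rule 161): 0001110010
Gen 4 (rule 102): 0010010110
Gen 5 (rule 161): 1000001000
Gen 6 (rule 102): 1000011000
Gen 7 (rule 161): 0011000011
Gen 8 (rule 102): 0101000101
Gen 9 (rule 161): 0010010010
Gen 10 (rule 102): 0110110110
Gen 11 (rule 161): 0001001000
Gen 12 (rule 102): 0011011000
Gen 13 (rule 161): 1000100011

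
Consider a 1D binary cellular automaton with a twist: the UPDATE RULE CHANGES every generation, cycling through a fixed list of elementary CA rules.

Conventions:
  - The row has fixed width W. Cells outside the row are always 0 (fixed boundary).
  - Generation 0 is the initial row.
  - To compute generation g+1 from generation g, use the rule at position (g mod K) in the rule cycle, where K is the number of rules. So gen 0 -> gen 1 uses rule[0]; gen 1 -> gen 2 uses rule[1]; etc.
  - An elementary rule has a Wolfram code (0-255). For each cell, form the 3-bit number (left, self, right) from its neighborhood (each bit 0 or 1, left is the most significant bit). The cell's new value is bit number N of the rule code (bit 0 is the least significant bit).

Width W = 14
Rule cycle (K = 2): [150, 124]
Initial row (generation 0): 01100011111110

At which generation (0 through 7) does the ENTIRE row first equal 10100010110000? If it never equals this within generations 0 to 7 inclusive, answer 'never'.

Answer: never

Derivation:
Gen 0: 01100011111110
Gen 1 (rule 150): 10010101111101
Gen 2 (rule 124): 11011111000111
Gen 3 (rule 150): 00001110101010
Gen 4 (rule 124): 00001011111111
Gen 5 (rule 150): 00011001111110
Gen 6 (rule 124): 00011101000011
Gen 7 (rule 150): 00101001100100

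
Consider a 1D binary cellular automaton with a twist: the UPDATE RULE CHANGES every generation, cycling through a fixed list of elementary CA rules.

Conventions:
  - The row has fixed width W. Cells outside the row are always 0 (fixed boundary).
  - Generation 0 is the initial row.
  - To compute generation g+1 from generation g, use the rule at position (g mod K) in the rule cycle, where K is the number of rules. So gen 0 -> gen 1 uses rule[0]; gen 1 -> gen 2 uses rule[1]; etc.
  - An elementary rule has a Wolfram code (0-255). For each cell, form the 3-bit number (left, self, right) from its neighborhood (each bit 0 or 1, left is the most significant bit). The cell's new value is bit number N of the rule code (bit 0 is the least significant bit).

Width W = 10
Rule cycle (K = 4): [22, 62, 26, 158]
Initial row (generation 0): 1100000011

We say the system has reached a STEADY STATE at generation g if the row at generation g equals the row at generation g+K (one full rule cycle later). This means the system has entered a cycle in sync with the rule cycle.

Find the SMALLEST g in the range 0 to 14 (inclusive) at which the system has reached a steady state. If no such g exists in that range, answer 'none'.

Answer: none

Derivation:
Gen 0: 1100000011
Gen 1 (rule 22): 0010000100
Gen 2 (rule 62): 0111001110
Gen 3 (rule 26): 1100111001
Gen 4 (rule 158): 1011110111
Gen 5 (rule 22): 1000000000
Gen 6 (rule 62): 1100000000
Gen 7 (rule 26): 1010000000
Gen 8 (rule 158): 1011000000
Gen 9 (rule 22): 1000100000
Gen 10 (rule 62): 1101110000
Gen 11 (rule 26): 1001001000
Gen 12 (rule 158): 1111111100
Gen 13 (rule 22): 0000000010
Gen 14 (rule 62): 0000000111
Gen 15 (rule 26): 0000001100
Gen 16 (rule 158): 0000011010
Gen 17 (rule 22): 0000100011
Gen 18 (rule 62): 0001110110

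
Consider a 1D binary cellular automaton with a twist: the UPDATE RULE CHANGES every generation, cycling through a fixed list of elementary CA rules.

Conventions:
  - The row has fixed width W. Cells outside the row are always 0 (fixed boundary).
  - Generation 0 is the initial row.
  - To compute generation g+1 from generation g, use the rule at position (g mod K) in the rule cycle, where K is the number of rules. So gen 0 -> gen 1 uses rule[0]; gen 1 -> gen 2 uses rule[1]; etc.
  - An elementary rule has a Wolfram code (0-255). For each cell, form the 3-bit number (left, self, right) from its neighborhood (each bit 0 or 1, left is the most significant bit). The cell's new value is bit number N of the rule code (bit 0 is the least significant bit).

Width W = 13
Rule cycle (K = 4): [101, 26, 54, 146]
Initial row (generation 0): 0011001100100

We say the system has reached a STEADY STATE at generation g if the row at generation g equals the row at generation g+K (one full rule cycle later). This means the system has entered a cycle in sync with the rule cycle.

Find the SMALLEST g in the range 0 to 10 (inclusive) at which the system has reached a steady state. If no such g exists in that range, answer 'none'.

Gen 0: 0011001100100
Gen 1 (rule 101): 1001000100101
Gen 2 (rule 26): 0110101011000
Gen 3 (rule 54): 1001111100100
Gen 4 (rule 146): 0110111011010
Gen 5 (rule 101): 0011001101110
Gen 6 (rule 26): 0110111001001
Gen 7 (rule 54): 1001000111111
Gen 8 (rule 146): 0110101011110
Gen 9 (rule 101): 0011111100010
Gen 10 (rule 26): 0110000010101
Gen 11 (rule 54): 1001000111111
Gen 12 (rule 146): 0110101011110
Gen 13 (rule 101): 0011111100010
Gen 14 (rule 26): 0110000010101

Answer: 7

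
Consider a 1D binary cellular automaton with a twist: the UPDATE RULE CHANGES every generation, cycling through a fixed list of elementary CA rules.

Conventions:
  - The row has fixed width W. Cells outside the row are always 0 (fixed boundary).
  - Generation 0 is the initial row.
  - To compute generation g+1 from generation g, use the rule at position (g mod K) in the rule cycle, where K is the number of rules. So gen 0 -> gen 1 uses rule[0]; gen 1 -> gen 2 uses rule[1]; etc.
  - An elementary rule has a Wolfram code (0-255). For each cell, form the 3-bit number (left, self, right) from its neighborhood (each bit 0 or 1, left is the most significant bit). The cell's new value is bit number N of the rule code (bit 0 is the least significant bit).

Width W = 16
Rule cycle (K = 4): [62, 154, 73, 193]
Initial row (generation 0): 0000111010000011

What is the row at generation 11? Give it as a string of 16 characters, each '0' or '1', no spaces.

Answer: 1101101100011000

Derivation:
Gen 0: 0000111010000011
Gen 1 (rule 62): 0001100111000110
Gen 2 (rule 154): 0011011110101101
Gen 3 (rule 73): 1011010010001100
Gen 4 (rule 193): 0001000000100101
Gen 5 (rule 62): 0011100001111111
Gen 6 (rule 154): 0111010011111110
Gen 7 (rule 73): 0101000010000010
Gen 8 (rule 193): 0000011000111000
Gen 9 (rule 62): 0000110101100100
Gen 10 (rule 154): 0001100001011010
Gen 11 (rule 73): 1101101100011000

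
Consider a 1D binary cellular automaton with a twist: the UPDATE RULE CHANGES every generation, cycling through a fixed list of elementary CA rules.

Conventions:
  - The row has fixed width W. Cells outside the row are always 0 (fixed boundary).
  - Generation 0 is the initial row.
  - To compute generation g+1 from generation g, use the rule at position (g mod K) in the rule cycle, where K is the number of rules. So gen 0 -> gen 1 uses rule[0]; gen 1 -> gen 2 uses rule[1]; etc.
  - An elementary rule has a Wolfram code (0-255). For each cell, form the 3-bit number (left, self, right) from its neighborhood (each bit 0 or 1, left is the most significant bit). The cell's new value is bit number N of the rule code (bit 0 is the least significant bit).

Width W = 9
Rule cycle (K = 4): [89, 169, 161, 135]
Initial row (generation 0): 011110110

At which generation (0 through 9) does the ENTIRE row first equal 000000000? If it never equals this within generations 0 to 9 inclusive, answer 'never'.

Answer: never

Derivation:
Gen 0: 011110110
Gen 1 (rule 89): 010010111
Gen 2 (rule 169): 000001110
Gen 3 (rule 161): 111100100
Gen 4 (rule 135): 011001101
Gen 5 (rule 89): 011101100
Gen 6 (rule 169): 011011001
Gen 7 (rule 161): 000100000
Gen 8 (rule 135): 111101111
Gen 9 (rule 89): 100101001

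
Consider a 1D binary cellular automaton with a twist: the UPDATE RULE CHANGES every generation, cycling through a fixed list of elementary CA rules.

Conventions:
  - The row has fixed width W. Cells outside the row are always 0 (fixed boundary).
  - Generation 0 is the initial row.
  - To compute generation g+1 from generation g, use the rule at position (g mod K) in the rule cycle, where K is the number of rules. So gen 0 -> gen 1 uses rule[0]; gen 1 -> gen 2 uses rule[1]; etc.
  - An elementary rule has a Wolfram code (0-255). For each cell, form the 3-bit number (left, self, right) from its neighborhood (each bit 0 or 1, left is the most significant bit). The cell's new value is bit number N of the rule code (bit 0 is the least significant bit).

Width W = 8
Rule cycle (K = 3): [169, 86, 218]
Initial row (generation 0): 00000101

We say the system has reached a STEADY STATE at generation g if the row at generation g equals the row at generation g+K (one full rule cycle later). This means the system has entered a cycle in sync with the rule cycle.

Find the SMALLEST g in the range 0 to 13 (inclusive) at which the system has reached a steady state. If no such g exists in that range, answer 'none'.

Answer: none

Derivation:
Gen 0: 00000101
Gen 1 (rule 169): 11110010
Gen 2 (rule 86): 00011111
Gen 3 (rule 218): 00111111
Gen 4 (rule 169): 10111110
Gen 5 (rule 86): 10000011
Gen 6 (rule 218): 01000111
Gen 7 (rule 169): 00010110
Gen 8 (rule 86): 00110011
Gen 9 (rule 218): 01111111
Gen 10 (rule 169): 01111110
Gen 11 (rule 86): 10000011
Gen 12 (rule 218): 01000111
Gen 13 (rule 169): 00010110
Gen 14 (rule 86): 00110011
Gen 15 (rule 218): 01111111
Gen 16 (rule 169): 01111110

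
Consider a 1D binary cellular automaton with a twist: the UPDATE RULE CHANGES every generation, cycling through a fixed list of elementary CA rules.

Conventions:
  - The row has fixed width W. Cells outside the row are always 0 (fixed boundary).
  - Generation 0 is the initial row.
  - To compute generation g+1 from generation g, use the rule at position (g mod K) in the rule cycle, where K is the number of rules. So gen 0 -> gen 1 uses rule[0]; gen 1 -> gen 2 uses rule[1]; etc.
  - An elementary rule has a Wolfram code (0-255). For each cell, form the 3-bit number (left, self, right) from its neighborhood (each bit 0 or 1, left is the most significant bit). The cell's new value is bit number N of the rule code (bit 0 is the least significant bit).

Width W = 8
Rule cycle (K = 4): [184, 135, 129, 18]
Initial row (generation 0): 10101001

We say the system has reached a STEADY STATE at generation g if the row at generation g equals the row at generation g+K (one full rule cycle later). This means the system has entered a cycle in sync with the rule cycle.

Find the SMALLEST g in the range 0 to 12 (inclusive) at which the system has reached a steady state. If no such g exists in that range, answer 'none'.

Gen 0: 10101001
Gen 1 (rule 184): 01010100
Gen 2 (rule 135): 11010101
Gen 3 (rule 129): 00000000
Gen 4 (rule 18): 00000000
Gen 5 (rule 184): 00000000
Gen 6 (rule 135): 11111111
Gen 7 (rule 129): 01111110
Gen 8 (rule 18): 10000001
Gen 9 (rule 184): 01000000
Gen 10 (rule 135): 11011111
Gen 11 (rule 129): 00001110
Gen 12 (rule 18): 00010001
Gen 13 (rule 184): 00001000
Gen 14 (rule 135): 11111011
Gen 15 (rule 129): 01110000
Gen 16 (rule 18): 10001000

Answer: none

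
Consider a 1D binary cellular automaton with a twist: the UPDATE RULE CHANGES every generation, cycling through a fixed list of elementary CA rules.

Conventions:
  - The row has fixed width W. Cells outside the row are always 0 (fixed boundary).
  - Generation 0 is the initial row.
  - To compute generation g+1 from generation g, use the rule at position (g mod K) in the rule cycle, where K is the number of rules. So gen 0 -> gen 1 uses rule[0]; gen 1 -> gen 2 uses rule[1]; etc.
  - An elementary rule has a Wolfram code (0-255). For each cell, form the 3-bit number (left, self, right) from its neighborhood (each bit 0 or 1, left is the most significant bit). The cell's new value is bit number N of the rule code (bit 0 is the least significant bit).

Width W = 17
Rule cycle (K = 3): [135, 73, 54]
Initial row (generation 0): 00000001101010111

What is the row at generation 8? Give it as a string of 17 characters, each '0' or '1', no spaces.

Answer: 10100010000100001

Derivation:
Gen 0: 00000001101010111
Gen 1 (rule 135): 11111110001010010
Gen 2 (rule 73): 10000010100000000
Gen 3 (rule 54): 11000111110000000
Gen 4 (rule 135): 00011011100111111
Gen 5 (rule 73): 11011010100100001
Gen 6 (rule 54): 00100111111110011
Gen 7 (rule 135): 11101011111100100
Gen 8 (rule 73): 10100010000100001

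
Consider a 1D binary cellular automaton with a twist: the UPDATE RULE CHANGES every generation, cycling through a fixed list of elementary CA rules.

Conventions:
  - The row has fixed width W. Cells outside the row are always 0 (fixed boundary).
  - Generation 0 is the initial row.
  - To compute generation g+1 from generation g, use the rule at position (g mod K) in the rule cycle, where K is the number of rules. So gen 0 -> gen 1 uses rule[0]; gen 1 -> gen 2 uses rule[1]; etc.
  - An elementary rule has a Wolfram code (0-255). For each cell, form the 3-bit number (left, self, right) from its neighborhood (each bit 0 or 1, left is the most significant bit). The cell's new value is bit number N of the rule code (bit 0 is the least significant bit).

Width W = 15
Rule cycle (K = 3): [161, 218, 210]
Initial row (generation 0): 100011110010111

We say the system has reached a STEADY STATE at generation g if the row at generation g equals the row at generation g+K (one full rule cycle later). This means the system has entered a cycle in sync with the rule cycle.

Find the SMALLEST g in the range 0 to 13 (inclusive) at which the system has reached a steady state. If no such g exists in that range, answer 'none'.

Answer: 11

Derivation:
Gen 0: 100011110010111
Gen 1 (rule 161): 001001100001010
Gen 2 (rule 218): 010111110010001
Gen 3 (rule 210): 100011111101010
Gen 4 (rule 161): 001001111010100
Gen 5 (rule 218): 010111111000010
Gen 6 (rule 210): 100011111100101
Gen 7 (rule 161): 001001111000010
Gen 8 (rule 218): 010111111100101
Gen 9 (rule 210): 100011111111000
Gen 10 (rule 161): 001001111110011
Gen 11 (rule 218): 010111111111111
Gen 12 (rule 210): 100011111111111
Gen 13 (rule 161): 001001111111110
Gen 14 (rule 218): 010111111111111
Gen 15 (rule 210): 100011111111111
Gen 16 (rule 161): 001001111111110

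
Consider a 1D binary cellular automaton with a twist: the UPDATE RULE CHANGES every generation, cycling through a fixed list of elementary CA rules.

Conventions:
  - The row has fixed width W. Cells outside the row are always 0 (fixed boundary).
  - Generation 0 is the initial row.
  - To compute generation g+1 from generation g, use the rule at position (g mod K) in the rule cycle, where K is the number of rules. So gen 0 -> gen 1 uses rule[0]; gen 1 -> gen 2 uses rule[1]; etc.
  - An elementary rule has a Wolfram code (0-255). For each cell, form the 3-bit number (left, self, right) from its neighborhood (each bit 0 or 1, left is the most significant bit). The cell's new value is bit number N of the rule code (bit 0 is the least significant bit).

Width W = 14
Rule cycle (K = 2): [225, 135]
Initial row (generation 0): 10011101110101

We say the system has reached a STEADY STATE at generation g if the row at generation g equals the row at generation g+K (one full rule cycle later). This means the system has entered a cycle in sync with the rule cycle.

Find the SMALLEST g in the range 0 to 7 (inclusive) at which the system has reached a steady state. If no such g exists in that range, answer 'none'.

Gen 0: 10011101110101
Gen 1 (rule 225): 00001110111010
Gen 2 (rule 135): 11110100010010
Gen 3 (rule 225): 01111001000000
Gen 4 (rule 135): 10110011011111
Gen 5 (rule 225): 01010001101111
Gen 6 (rule 135): 11010110000110
Gen 7 (rule 225): 01101010110010
Gen 8 (rule 135): 10001010000110
Gen 9 (rule 225): 00100100110010

Answer: none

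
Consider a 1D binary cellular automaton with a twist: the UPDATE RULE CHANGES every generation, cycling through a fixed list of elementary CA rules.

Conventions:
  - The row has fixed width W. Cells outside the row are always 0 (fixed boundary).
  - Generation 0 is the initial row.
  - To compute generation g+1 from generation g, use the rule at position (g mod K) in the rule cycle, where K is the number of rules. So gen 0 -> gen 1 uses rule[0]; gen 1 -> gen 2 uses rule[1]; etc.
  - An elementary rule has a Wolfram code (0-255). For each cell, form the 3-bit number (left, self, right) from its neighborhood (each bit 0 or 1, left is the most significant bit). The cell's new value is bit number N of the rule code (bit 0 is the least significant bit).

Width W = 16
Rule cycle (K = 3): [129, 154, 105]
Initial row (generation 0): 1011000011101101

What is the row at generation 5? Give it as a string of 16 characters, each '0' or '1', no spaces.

Gen 0: 1011000011101101
Gen 1 (rule 129): 0000011001000000
Gen 2 (rule 154): 0000110110100000
Gen 3 (rule 105): 1110111111001111
Gen 4 (rule 129): 0100011110000110
Gen 5 (rule 154): 1010111101001101

Answer: 1010111101001101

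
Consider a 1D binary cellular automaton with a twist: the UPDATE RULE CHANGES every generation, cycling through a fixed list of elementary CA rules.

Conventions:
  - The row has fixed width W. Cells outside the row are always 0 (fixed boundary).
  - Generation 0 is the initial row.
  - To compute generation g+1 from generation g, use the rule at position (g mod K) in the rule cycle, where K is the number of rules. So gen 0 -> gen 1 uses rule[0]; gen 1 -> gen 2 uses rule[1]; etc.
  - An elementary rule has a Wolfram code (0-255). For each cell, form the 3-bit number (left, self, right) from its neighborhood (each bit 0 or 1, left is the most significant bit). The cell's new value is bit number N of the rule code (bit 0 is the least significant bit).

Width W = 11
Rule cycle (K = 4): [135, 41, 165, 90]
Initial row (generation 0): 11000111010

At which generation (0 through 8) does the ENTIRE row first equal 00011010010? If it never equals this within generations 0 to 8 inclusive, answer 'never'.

Gen 0: 11000111010
Gen 1 (rule 135): 00011010010
Gen 2 (rule 41): 11010100000
Gen 3 (rule 165): 00111101111
Gen 4 (rule 90): 01100101001
Gen 5 (rule 135): 10001101011
Gen 6 (rule 41): 00101010110
Gen 7 (rule 165): 10111111000
Gen 8 (rule 90): 00100001100

Answer: 1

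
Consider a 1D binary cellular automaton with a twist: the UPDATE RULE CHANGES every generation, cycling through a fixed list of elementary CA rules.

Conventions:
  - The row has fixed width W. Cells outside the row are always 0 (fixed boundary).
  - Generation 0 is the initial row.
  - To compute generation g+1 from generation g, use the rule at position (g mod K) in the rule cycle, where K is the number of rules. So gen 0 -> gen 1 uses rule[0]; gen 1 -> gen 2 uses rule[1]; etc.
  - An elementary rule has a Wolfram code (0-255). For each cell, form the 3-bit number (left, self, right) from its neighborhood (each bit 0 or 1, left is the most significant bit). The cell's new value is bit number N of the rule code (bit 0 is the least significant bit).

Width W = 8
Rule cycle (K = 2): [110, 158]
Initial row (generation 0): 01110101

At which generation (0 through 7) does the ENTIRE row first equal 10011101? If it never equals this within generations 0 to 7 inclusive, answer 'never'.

Gen 0: 01110101
Gen 1 (rule 110): 11011111
Gen 2 (rule 158): 10011110
Gen 3 (rule 110): 10110010
Gen 4 (rule 158): 10101111
Gen 5 (rule 110): 11111001
Gen 6 (rule 158): 11110111
Gen 7 (rule 110): 10011101

Answer: 7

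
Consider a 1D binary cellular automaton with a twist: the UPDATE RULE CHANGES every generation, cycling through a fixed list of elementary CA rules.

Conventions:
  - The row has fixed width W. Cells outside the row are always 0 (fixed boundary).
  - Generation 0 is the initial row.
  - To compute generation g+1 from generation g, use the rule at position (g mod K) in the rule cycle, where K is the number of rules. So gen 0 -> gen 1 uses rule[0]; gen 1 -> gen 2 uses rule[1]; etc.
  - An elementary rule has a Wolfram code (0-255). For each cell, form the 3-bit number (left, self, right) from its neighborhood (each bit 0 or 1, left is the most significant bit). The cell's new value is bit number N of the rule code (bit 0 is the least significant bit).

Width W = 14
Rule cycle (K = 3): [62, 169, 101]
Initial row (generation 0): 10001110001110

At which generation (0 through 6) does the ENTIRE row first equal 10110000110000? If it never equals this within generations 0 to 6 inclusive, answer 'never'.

Answer: 2

Derivation:
Gen 0: 10001110001110
Gen 1 (rule 62): 11011001011001
Gen 2 (rule 169): 10110000110000
Gen 3 (rule 101): 11010110010111
Gen 4 (rule 62): 10111101111100
Gen 5 (rule 169): 01111011111001
Gen 6 (rule 101): 00001100001001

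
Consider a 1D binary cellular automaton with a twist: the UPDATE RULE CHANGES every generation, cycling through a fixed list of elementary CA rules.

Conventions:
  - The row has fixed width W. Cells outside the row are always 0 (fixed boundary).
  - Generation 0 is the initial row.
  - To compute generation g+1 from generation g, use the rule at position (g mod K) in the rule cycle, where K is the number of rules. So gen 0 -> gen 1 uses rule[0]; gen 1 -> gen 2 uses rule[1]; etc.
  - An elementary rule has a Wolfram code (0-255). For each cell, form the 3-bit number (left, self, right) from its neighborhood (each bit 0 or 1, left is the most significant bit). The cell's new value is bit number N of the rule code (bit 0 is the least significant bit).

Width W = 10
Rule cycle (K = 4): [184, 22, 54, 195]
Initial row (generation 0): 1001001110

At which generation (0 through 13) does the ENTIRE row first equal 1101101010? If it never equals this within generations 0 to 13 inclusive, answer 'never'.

Answer: 13

Derivation:
Gen 0: 1001001110
Gen 1 (rule 184): 0100101101
Gen 2 (rule 22): 1111100001
Gen 3 (rule 54): 0000010011
Gen 4 (rule 195): 1111100101
Gen 5 (rule 184): 1111010010
Gen 6 (rule 22): 0000011111
Gen 7 (rule 54): 0000100000
Gen 8 (rule 195): 1111001111
Gen 9 (rule 184): 1110101110
Gen 10 (rule 22): 0000100001
Gen 11 (rule 54): 0001110011
Gen 12 (rule 195): 1110110101
Gen 13 (rule 184): 1101101010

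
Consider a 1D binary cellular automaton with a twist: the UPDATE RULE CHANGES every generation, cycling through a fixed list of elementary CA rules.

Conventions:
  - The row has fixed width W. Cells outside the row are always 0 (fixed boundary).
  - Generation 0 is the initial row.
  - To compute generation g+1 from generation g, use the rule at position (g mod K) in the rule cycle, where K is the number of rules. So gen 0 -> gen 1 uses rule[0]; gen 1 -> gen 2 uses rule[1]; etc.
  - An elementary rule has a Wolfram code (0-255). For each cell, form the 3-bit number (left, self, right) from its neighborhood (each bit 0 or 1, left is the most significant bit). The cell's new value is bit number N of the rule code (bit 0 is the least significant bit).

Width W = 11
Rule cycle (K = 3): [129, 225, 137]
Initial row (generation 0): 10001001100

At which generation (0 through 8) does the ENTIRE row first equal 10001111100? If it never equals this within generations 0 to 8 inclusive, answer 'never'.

Answer: 2

Derivation:
Gen 0: 10001001100
Gen 1 (rule 129): 00100000001
Gen 2 (rule 225): 10001111100
Gen 3 (rule 137): 00101111001
Gen 4 (rule 129): 10000110000
Gen 5 (rule 225): 00110010111
Gen 6 (rule 137): 10100000110
Gen 7 (rule 129): 00001110000
Gen 8 (rule 225): 11100110111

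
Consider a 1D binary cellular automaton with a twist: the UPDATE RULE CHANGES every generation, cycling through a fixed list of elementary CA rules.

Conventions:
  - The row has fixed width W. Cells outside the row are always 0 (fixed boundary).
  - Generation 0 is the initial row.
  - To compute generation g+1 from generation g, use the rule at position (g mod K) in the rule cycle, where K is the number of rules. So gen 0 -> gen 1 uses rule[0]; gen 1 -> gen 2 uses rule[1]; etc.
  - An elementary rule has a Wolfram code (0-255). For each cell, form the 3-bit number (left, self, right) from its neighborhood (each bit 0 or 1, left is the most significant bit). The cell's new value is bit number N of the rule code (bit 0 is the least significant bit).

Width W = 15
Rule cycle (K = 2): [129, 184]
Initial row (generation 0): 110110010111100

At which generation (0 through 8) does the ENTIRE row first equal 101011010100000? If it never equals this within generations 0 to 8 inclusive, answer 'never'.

Answer: never

Derivation:
Gen 0: 110110010111100
Gen 1 (rule 129): 000000000011001
Gen 2 (rule 184): 000000000010100
Gen 3 (rule 129): 111111111000001
Gen 4 (rule 184): 111111110100000
Gen 5 (rule 129): 011111100001111
Gen 6 (rule 184): 011111010001110
Gen 7 (rule 129): 001110000100100
Gen 8 (rule 184): 001101000010010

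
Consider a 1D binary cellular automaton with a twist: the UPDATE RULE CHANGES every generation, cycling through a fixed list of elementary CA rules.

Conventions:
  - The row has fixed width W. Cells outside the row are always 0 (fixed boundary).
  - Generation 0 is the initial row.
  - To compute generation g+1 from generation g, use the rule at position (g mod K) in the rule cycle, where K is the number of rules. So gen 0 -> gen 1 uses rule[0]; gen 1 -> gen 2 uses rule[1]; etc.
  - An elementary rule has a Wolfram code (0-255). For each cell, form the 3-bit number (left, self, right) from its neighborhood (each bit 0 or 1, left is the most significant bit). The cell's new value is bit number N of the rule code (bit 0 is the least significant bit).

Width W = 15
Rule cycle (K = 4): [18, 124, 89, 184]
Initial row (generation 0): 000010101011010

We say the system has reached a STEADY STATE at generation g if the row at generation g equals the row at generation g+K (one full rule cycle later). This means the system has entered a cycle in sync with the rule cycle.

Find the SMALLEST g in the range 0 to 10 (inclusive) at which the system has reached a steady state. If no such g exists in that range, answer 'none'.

Answer: 5

Derivation:
Gen 0: 000010101011010
Gen 1 (rule 18): 000100000000001
Gen 2 (rule 124): 000110000000001
Gen 3 (rule 89): 110111111111100
Gen 4 (rule 184): 101111111111010
Gen 5 (rule 18): 000000000000001
Gen 6 (rule 124): 000000000000001
Gen 7 (rule 89): 111111111111100
Gen 8 (rule 184): 111111111111010
Gen 9 (rule 18): 000000000000001
Gen 10 (rule 124): 000000000000001
Gen 11 (rule 89): 111111111111100
Gen 12 (rule 184): 111111111111010
Gen 13 (rule 18): 000000000000001
Gen 14 (rule 124): 000000000000001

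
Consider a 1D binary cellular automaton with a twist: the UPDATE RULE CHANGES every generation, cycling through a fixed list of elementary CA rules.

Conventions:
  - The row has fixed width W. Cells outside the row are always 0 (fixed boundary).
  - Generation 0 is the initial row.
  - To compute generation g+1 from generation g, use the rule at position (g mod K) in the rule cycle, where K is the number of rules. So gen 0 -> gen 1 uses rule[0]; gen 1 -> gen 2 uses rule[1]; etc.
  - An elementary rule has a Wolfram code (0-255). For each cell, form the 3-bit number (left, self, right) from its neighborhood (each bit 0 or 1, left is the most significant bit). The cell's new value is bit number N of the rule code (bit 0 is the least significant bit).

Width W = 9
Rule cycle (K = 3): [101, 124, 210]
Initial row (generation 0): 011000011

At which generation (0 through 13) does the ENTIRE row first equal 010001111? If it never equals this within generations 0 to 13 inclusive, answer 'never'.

Gen 0: 011000011
Gen 1 (rule 101): 001011001
Gen 2 (rule 124): 001111101
Gen 3 (rule 210): 010111100
Gen 4 (rule 101): 011000101
Gen 5 (rule 124): 011100111
Gen 6 (rule 210): 101111011
Gen 7 (rule 101): 110001101
Gen 8 (rule 124): 111001111
Gen 9 (rule 210): 011110111
Gen 10 (rule 101): 000011001
Gen 11 (rule 124): 000011101
Gen 12 (rule 210): 000101100
Gen 13 (rule 101): 110110101

Answer: never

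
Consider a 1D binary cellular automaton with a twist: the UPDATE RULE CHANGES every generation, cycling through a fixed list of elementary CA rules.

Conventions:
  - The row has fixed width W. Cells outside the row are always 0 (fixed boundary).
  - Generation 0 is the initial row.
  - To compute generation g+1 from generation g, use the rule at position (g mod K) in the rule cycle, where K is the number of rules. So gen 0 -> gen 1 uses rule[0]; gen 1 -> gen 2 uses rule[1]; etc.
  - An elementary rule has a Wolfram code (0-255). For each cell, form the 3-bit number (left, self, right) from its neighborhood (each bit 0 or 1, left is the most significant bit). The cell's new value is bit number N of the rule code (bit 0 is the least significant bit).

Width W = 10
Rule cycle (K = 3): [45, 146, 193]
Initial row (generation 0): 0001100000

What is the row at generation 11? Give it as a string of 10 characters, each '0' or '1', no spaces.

Answer: 0001100100

Derivation:
Gen 0: 0001100000
Gen 1 (rule 45): 1101001111
Gen 2 (rule 146): 0000110110
Gen 3 (rule 193): 1110010010
Gen 4 (rule 45): 1000010010
Gen 5 (rule 146): 0100101101
Gen 6 (rule 193): 0000000100
Gen 7 (rule 45): 1111110101
Gen 8 (rule 146): 0111100000
Gen 9 (rule 193): 0011101111
Gen 10 (rule 45): 1010011000
Gen 11 (rule 146): 0001100100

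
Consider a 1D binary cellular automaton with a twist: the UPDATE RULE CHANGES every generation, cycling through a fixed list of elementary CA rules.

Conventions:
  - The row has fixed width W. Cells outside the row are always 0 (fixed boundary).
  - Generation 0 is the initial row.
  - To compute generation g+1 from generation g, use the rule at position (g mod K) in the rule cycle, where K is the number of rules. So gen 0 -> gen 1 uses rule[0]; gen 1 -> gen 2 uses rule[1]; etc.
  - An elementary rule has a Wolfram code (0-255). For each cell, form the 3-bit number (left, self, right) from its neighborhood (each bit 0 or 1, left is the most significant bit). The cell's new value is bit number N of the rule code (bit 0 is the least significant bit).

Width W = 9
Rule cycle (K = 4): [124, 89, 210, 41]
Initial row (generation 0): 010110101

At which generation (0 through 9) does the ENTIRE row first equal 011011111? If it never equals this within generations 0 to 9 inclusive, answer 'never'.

Answer: 9

Derivation:
Gen 0: 010110101
Gen 1 (rule 124): 011111111
Gen 2 (rule 89): 010000001
Gen 3 (rule 210): 101000010
Gen 4 (rule 41): 010011000
Gen 5 (rule 124): 011011100
Gen 6 (rule 89): 011010111
Gen 7 (rule 210): 101000011
Gen 8 (rule 41): 010011010
Gen 9 (rule 124): 011011111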